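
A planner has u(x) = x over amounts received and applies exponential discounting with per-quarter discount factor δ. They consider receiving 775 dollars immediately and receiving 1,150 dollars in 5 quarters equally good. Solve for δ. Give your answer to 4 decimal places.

Equating discounted utilities: u(775) = δ^5·u(1150) ⇒ δ^5 = u(775)/u(1150).
With u(x) = x: δ^5 = 775/1150 = 0.67391.
Hence δ = (0.67391)^(1/5) = 0.924104.

δ ≈ 0.9241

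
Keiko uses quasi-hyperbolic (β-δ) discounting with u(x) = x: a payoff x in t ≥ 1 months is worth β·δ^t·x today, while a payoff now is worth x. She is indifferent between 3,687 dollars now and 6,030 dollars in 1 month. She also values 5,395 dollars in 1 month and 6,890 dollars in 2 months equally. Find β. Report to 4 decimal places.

β ≈ 0.7809

The second indifference involves only future payoffs, so β cancels: β·δ^1·5395 = β·δ^2·6890, giving δ = 5395/6890 = 0.78302.
The first indifference: 3687 = β·δ·6030, so β = 3687/(δ·6030) = 3687/(0.78302·6030) ≈ 0.7809.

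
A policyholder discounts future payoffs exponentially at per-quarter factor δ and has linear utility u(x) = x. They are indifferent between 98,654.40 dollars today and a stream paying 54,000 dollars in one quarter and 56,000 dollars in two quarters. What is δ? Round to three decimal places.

δ ≈ 0.930

Present value of the stream is 54000·δ + 56000·δ². Indifference gives 54000δ + 56000δ² = 98654.40.
So 56000δ² + 54000δ − 98654.40 = 0.
By the quadratic formula (taking the positive root), δ = (−54000 + √25014585600.00) / 112000 ≈ 0.930.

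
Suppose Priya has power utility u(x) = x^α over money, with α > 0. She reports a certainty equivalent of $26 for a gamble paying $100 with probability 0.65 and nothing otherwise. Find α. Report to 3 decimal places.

α ≈ 0.320

Since u(0) = 0, the lottery's EU is 0.65·100^α.
Setting u(26) equal to that: 26^α = 0.65·100^α ⇒ (26/100)^α = 0.65.
α = ln(0.65) / ln(26/100) = -0.430783/-1.347074 ≈ 0.320.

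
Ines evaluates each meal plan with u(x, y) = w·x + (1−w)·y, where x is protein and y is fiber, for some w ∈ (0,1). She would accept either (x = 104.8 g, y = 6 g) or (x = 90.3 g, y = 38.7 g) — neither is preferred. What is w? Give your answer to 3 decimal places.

Indifference: w·104.8 + (1−w)·6 = w·90.3 + (1−w)·38.7.
Collecting terms: w·14.5 = (1−w)·32.7.
The marginal rate of substitution is 32.7/14.5, so w = 32.7/(14.5+32.7) = 0.693.

w = 0.693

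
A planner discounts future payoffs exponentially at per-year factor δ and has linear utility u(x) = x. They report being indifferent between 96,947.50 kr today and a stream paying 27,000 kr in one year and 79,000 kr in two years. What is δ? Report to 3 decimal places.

The stream is worth 27000δ + 79000δ² today, so 27000δ + 79000δ² = 96947.50.
That is, 79000δ² + 27000δ − 96947.50 = 0, a quadratic in δ.
By the quadratic formula (taking the positive root), δ = (−27000 + √31364410000.00) / 158000 ≈ 0.950.

δ ≈ 0.950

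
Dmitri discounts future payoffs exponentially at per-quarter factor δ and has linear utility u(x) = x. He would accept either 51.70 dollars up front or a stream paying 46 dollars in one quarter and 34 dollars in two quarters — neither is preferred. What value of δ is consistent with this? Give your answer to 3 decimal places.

δ ≈ 0.730

Equating present values: 51.70 = 46δ + 34δ².
So 34δ² + 46δ − 51.70 = 0.
δ = (−46 + √(46² + 4·34·51.70)) / (2·34) = (−46 + √9147.20) / 68 ≈ 0.730.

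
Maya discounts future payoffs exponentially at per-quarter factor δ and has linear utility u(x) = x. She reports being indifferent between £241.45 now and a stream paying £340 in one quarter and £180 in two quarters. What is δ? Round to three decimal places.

The stream is worth 340δ + 180δ² today, so 340δ + 180δ² = 241.45.
So 180δ² + 340δ − 241.45 = 0.
The positive root is δ = [−340 + √(340² + 4·180·241.45)] / (2·180) = (−340 + 538.000)/360 ≈ 0.550.

δ ≈ 0.550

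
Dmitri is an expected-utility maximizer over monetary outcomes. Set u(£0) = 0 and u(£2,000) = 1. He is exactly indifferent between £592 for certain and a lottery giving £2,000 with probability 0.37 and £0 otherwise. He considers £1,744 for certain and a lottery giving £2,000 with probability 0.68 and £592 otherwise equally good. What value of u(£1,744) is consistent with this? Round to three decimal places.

The first gamble pins u(£592): it must equal 0.37·1 + 0.63·0 = 0.37.
The second indifference gives u(£1,744) = 0.68·u(£2,000) + 0.32·u(£592) = 0.68·1.00 + 0.32·0.37 = 0.7984.

0.798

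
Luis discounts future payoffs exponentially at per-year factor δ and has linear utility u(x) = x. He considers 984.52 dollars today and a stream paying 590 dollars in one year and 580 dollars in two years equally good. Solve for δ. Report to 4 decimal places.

δ ≈ 0.8900

Present value of the stream is 590·δ + 580·δ². Indifference gives 590δ + 580δ² = 984.52.
Rearranged: 580δ² + 590δ − 984.52 = 0.
The positive root is δ = [−590 + √(590² + 4·580·984.52)] / (2·580) = (−590 + 1622.401)/1160 ≈ 0.8900.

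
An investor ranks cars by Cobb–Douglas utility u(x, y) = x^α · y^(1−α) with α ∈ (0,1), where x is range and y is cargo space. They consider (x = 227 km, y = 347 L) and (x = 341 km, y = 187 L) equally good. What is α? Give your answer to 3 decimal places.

α ≈ 0.603

Indifference: 227^α · 347^(1−α) = 341^α · 187^(1−α).
Rearrange to (227/341)^α = (187/347)^(1−α) and take logs: α·-0.406932 = (1−α)·-0.618216.
Thus α·(-1.025148) = -0.618216, so α = -0.618216/-1.025148 ≈ 0.603.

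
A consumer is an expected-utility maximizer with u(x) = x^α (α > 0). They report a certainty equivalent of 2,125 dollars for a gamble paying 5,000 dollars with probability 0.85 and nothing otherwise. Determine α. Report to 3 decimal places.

α ≈ 0.190

EU(lottery) = 0.85·5000^α + 0.15·0 = 0.85·5000^α.
Equating: 2125^α = 0.85·5000^α, i.e. 0.4250^α = 0.85.
Taking logs: α·ln(2125/5000) = ln(0.85), so α = -0.162519 / -0.855666 ≈ 0.190.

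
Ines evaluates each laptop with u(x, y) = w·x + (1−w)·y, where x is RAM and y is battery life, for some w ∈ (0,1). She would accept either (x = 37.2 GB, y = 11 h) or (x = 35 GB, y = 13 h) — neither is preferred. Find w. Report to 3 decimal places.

u(37.2,11) = u(35,13) means w·37.2 + (1−w)·11 = w·35 + (1−w)·13.
w·(37.2−35) = (1−w)·(13−11), i.e. w·2.2 = (1−w)·2.
The marginal rate of substitution is 2/2.2, so w = 2/(2.2+2) = 0.476.

w = 0.476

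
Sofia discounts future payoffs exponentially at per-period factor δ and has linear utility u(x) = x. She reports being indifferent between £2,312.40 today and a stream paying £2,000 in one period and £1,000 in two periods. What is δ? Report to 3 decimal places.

Present value of the stream is 2000·δ + 1000·δ². Indifference gives 2000δ + 1000δ² = 2312.40.
That is, 1000δ² + 2000δ − 2312.40 = 0, a quadratic in δ.
δ = (−2000 + √(2000² + 4·1000·2312.40)) / (2·1000) = (−2000 + √13249600.00) / 2000 ≈ 0.820.

δ ≈ 0.820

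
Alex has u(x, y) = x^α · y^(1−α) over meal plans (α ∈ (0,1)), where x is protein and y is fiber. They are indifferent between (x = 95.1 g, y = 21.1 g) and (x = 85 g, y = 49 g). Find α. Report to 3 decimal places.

Indifference: 95.1^α · 21.1^(1−α) = 85^α · 49^(1−α).
Taking logs: α·ln 95.1 + (1−α)·ln 21.1 = α·ln 85 + (1−α)·ln 49, i.e. α·0.112278 = (1−α)·0.842547.
So α/(1−α) = (0.842547)/(0.112278) = 7.504115, and α = 7.504115/8.504115 ≈ 0.882.

α ≈ 0.882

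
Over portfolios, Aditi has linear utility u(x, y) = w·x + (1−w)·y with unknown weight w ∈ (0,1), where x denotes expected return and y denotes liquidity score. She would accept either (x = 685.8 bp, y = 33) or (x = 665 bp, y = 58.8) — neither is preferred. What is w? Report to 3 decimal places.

w = 0.554

Indifference: w·685.8 + (1−w)·33 = w·665 + (1−w)·58.8.
w·(685.8−665) = (1−w)·(58.8−33), i.e. w·20.8 = (1−w)·25.8.
Hence w = 25.8/(20.8+25.8) = 25.8/46.6 = 0.554.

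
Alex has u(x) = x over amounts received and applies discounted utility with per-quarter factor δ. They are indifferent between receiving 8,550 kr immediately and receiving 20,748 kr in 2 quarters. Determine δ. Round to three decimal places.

δ ≈ 0.642

The payoff in 2 quarters is discounted by δ^2, so u(8550) = δ^2·u(20748) and δ^2 = u(8550)/u(20748).
With u(x) = x: δ^2 = 8550/20748 = 0.41209.
Hence δ = (0.41209)^(1/2) = 0.64194.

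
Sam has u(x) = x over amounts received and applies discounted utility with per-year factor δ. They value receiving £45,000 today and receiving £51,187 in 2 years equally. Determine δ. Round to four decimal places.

Equating discounted utilities: u(45000) = δ^2·u(51187) ⇒ δ^2 = u(45000)/u(51187).
With u(x) = x: δ^2 = 45000/51187 = 0.87913.
So δ = 0.87913^(1/2) ≈ 0.9376.

δ ≈ 0.9376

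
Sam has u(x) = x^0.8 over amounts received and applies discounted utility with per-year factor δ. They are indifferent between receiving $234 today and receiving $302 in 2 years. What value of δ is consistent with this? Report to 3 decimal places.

The payoff in 2 years is discounted by δ^2, so u(234) = δ^2·u(302) and δ^2 = u(234)/u(302).
With u(x) = x^0.8: δ^2 = 234^0.8/302^0.8 = (234/302)^0.8 = 0.81539.
Hence δ = (0.81539)^(1/2) = 0.90299.

δ ≈ 0.903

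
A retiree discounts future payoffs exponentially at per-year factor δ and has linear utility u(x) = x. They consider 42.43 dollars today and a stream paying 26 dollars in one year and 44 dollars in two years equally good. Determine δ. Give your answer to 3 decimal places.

The stream is worth 26δ + 44δ² today, so 26δ + 44δ² = 42.43.
Rearranged: 44δ² + 26δ − 42.43 = 0.
δ = (−26 + √(26² + 4·44·42.43)) / (2·44) = (−26 + √8143.68) / 88 ≈ 0.730.

δ ≈ 0.730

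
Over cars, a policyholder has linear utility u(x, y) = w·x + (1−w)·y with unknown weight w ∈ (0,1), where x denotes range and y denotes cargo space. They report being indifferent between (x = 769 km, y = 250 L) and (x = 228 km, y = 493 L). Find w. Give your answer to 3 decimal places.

Equating utilities: w·769 + (1−w)·250 = w·228 + (1−w)·493.
Collecting terms: w·541 = (1−w)·243.
The marginal rate of substitution is 243/541, so w = 243/(541+243) = 0.310.

w = 0.310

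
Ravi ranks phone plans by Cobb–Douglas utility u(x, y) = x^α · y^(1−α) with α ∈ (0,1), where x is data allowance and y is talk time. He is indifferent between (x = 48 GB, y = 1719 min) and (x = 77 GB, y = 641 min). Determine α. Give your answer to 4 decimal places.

α ≈ 0.6761

The Cobb–Douglas utilities coincide, so 48^α·1719^(1−α) = 77^α·641^(1−α).
(48/77)^α = (641/1719)^(1−α); take logs: α·ln(48/77) = (1−α)·ln(641/1719), i.e. α·-0.4726044 = (1−α)·-0.9864685.
Thus α·(-1.4590729) = -0.9864685, so α = -0.9864685/-1.4590729 ≈ 0.6761.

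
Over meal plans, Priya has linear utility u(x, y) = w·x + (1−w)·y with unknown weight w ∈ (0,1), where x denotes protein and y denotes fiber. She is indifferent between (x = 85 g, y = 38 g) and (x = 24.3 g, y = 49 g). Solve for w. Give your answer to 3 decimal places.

w = 0.153

u(85,38) = u(24.3,49) means w·85 + (1−w)·38 = w·24.3 + (1−w)·49.
Rearranging, 60.7·w − 11·(1−w) = 0.
So w/(1−w) = 11/60.7 = 0.1812, giving w = 11/(60.7+11) = 0.153.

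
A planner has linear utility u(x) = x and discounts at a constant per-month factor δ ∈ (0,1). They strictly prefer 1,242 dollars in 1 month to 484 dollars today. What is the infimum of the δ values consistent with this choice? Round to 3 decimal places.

Comparing present values: 484 < δ·1242.
So δ > 484/1242 = 0.38969.

δ > 0.390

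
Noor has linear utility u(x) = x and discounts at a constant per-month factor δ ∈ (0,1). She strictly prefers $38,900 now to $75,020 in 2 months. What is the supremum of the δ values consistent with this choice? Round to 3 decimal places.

δ < 0.720

The preference means 38900 > δ^2·75020.
Dividing by 75020: δ^2 < 0.51853. Both sides are positive, so the square root keeps the direction.
δ < 0.51853^(1/2) = 0.720.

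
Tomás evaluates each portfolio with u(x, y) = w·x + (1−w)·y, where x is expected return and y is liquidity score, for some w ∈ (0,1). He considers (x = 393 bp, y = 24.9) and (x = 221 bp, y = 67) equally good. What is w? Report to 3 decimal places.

Equating utilities: w·393 + (1−w)·24.9 = w·221 + (1−w)·67.
w·(393−221) = (1−w)·(67−24.9), i.e. w·172 = (1−w)·42.1.
The marginal rate of substitution is 42.1/172, so w = 42.1/(172+42.1) = 0.197.

w = 0.197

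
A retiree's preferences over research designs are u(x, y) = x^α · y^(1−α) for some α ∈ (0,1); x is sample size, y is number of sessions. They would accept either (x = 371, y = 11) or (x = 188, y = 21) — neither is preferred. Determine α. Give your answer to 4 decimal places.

Indifference: 371^α · 11^(1−α) = 188^α · 21^(1−α).
Rearrange to (371/188)^α = (21/11)^(1−α) and take logs: α·0.6797601 = (1−α)·0.6466272.
So α/(1−α) = (0.6466272)/(0.6797601) = 0.9512580, and α = 0.9512580/1.9512580 ≈ 0.4875.

α ≈ 0.4875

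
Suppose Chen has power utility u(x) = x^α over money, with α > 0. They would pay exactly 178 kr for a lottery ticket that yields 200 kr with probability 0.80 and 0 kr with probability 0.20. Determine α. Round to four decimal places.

Since u(0) = 0, the lottery's EU is 0.80·200^α.
Setting u(178) equal to that: 178^α = 0.80·200^α ⇒ (178/200)^α = 0.80.
Take logs: α = ln 0.80 / ln(178/200) ≈ 1.914839.

α ≈ 1.9148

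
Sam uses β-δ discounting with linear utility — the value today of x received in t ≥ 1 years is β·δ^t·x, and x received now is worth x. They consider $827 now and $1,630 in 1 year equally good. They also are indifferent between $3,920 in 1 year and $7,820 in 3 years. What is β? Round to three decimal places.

β ≈ 0.717

Both payoffs in the second observation are in the future, so β drops out: δ^1·3920 = δ^3·7820 ⇒ δ^2 = 3920/7820 = 0.50128, so δ = 0.70801.
The first indifference: 827 = β·δ·1630, so β = 827/(δ·1630) = 827/(0.70801·1630) ≈ 0.717.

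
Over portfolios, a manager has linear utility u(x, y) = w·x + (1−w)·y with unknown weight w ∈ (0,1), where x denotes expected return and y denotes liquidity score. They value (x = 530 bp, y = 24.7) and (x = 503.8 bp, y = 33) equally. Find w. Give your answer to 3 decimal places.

Indifference: w·530 + (1−w)·24.7 = w·503.8 + (1−w)·33.
Rearranging, 26.2·w − 8.3·(1−w) = 0.
So w/(1−w) = 8.3/26.2 = 0.3168, giving w = 8.3/(26.2+8.3) = 0.241.

w = 0.241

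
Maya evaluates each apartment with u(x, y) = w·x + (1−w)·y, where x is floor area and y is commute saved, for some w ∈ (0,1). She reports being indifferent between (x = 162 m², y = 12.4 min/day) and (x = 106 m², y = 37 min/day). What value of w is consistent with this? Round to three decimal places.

Equating utilities: w·162 + (1−w)·12.4 = w·106 + (1−w)·37.
w·(162−106) = (1−w)·(37−12.4), i.e. w·56 = (1−w)·24.6.
Hence w = 24.6/(56+24.6) = 24.6/80.6 = 0.305.

w = 0.305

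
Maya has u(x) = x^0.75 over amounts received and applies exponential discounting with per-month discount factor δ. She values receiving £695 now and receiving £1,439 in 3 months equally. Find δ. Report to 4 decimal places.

The payoff in 3 months is discounted by δ^3, so u(695) = δ^3·u(1439) and δ^3 = u(695)/u(1439).
Since u(x) = x^0.75, δ^3 = (695/1439)^0.75 = 0.48297^0.75 = 0.57935.
Hence δ = (0.57935)^(1/3) = 0.833645.

δ ≈ 0.8336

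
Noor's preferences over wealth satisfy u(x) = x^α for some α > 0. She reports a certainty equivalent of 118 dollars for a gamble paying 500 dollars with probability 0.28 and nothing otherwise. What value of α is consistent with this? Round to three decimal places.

α ≈ 0.882

The lottery's expected utility is 0.28·u(500) + 0.72·u(0) = 0.28·500^α (since u(0) = 0 for α > 0).
Setting u(118) equal to that: 118^α = 0.28·500^α ⇒ (118/500)^α = 0.28.
Taking logs: α·ln(118/500) = ln(0.28), so α = -1.272966 / -1.443923 ≈ 0.882.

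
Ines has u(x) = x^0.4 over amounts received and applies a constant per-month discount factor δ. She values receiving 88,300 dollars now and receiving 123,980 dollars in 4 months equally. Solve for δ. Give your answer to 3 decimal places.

δ ≈ 0.967

Equating discounted utilities: u(88300) = δ^4·u(123980) ⇒ δ^4 = u(88300)/u(123980).
With u(x) = x^0.4: δ^4 = 88300^0.4/123980^0.4 = (88300/123980)^0.4 = 0.87306.
Taking the 4th root: δ = 0.87306^(1/4) ≈ 0.967.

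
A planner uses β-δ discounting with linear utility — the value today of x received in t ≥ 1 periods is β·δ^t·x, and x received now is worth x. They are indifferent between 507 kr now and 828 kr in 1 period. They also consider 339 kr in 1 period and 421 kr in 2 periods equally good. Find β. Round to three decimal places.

The second indifference involves only future payoffs, so β cancels: β·δ^1·339 = β·δ^2·421, giving δ = 339/421 = 0.80523.
Now use the now-vs-future pair: 507 = β·δ·828 gives β = 507/(0.80523·828) ≈ 0.760.

β ≈ 0.760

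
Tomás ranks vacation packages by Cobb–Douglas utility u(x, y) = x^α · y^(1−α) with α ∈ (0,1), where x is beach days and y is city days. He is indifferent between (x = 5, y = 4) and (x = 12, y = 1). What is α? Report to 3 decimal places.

The Cobb–Douglas utilities coincide, so 5^α·4^(1−α) = 12^α·1^(1−α).
Taking logs: α·ln 5 + (1−α)·ln 4 = α·ln 12 + (1−α)·ln 1, i.e. α·-0.875469 = (1−α)·-1.386294.
With A = -0.875469 and B = -1.386294: α·A = (1−α)·B, so α = B/(A+B) = -1.386294/-2.261763 ≈ 0.613.

α ≈ 0.613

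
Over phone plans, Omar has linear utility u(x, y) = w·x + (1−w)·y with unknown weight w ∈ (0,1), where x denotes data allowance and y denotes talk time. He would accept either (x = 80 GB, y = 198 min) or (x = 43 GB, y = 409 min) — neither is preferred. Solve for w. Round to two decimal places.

w = 0.85

u(80,198) = u(43,409) means w·80 + (1−w)·198 = w·43 + (1−w)·409.
Collecting terms: w·37 = (1−w)·211.
Hence w = 211/(37+211) = 211/248 = 0.85.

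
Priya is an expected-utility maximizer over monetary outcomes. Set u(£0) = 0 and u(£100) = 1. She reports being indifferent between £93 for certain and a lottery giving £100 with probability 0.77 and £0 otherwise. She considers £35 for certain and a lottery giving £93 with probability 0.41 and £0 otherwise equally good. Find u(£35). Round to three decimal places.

From the first indifference, u(£93) = 0.77·u(£100) + 0.23·u(£0) = 0.77·1 + 0.23·0 = 0.77.
The second indifference gives u(£35) = 0.41·u(£93) + 0.59·u(£0) = 0.41·0.77 + 0.59·0.00 = 0.3157.

0.316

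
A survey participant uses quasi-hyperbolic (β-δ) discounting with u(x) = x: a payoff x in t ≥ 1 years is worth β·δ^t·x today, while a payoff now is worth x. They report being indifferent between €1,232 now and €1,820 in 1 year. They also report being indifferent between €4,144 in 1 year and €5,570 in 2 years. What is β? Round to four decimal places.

From the later pair, β·δ^1·4144 = β·δ^2·5570; dividing through, δ = 4144/5570 = 0.74399.
Now use the now-vs-future pair: 1232 = β·δ·1820 gives β = 1232/(0.74399·1820) ≈ 0.9099.

β ≈ 0.9099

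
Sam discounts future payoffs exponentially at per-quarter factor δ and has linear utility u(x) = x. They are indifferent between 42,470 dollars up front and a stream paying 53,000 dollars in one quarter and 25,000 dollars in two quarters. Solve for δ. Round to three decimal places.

The stream is worth 53000δ + 25000δ² today, so 53000δ + 25000δ² = 42470.
That is, 25000δ² + 53000δ − 42470 = 0, a quadratic in δ.
By the quadratic formula (taking the positive root), δ = (−53000 + √7056000000.00) / 50000 ≈ 0.620.

δ ≈ 0.620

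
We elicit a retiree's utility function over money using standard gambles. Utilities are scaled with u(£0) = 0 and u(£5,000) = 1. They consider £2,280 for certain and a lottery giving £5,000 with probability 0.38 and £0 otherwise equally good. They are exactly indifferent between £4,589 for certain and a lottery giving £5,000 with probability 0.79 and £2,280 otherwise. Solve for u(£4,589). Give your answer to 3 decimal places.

0.870

The first gamble pins u(£2,280): it must equal 0.38·1 + 0.62·0 = 0.38.
Then u(£4,589) = 0.79·u(£5,000) + 0.21·u(£2,280) = 0.79·1.00 + 0.21·0.38 = 0.8698.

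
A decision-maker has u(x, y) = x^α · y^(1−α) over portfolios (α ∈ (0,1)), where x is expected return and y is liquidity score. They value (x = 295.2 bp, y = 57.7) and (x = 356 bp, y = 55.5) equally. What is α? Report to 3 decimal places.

The Cobb–Douglas utilities coincide, so 295.2^α·57.7^(1−α) = 356^α·55.5^(1−α).
(295.2/356)^α = (55.5/57.7)^(1−α); take logs: α·ln(295.2/356) = (1−α)·ln(55.5/57.7), i.e. α·-0.187278 = (1−α)·-0.038874.
So α/(1−α) = (-0.038874)/(-0.187278) = 0.207574, and α = 0.207574/1.207574 ≈ 0.172.

α ≈ 0.172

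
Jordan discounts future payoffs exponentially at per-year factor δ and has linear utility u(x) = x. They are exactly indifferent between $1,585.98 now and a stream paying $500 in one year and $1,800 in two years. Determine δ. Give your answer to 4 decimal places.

δ ≈ 0.8100

The stream is worth 500δ + 1800δ² today, so 500δ + 1800δ² = 1585.98.
So 1800δ² + 500δ − 1585.98 = 0.
The positive root is δ = [−500 + √(500² + 4·1800·1585.98)] / (2·1800) = (−500 + 3416.000)/3600 ≈ 0.8100.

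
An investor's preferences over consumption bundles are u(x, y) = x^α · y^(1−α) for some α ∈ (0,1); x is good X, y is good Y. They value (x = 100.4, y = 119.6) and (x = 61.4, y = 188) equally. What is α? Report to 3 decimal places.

Set the two utilities equal: 100.4^α·119.6^(1−α) = 61.4^α·188^(1−α).
Rearrange to (100.4/61.4)^α = (188/119.6)^(1−α) and take logs: α·0.491752 = (1−α)·0.452289.
So α/(1−α) = (0.452289)/(0.491752) = 0.919750, and α = 0.919750/1.919750 ≈ 0.479.

α ≈ 0.479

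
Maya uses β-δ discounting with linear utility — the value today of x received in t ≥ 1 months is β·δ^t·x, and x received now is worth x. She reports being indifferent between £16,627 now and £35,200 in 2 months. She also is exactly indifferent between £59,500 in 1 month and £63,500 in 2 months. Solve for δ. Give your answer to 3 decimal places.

δ ≈ 0.937

The second indifference involves only future payoffs, so β cancels: β·δ^1·59500 = β·δ^2·63500, giving δ = 59500/63500 = 0.93701.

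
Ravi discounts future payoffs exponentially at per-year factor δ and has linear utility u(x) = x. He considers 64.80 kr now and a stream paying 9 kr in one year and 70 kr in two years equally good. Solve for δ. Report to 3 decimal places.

Equating present values: 64.80 = 9δ + 70δ².
So 70δ² + 9δ − 64.80 = 0.
By the quadratic formula (taking the positive root), δ = (−9 + √18225.00) / 140 ≈ 0.900.

δ ≈ 0.900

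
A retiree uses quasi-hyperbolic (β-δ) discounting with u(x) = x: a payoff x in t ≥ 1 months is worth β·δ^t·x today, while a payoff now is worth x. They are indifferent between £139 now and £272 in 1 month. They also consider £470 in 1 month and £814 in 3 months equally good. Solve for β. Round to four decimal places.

β ≈ 0.6725

From the later pair, β·δ^1·470 = β·δ^3·814; dividing through, δ^2 = 470/814 = 0.57740, so δ = 0.75987.
Now use the now-vs-future pair: 139 = β·δ·272 gives β = 139/(0.75987·272) ≈ 0.6725.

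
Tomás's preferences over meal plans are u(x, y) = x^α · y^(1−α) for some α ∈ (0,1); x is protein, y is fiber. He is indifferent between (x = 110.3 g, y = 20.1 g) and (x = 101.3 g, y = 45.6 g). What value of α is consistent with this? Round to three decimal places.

Indifference: 110.3^α · 20.1^(1−α) = 101.3^α · 45.6^(1−α).
Rearrange to (110.3/101.3)^α = (45.6/20.1)^(1−α) and take logs: α·0.085118 = (1−α)·0.819188.
So α/(1−α) = (0.819188)/(0.085118) = 9.624145, and α = 9.624145/10.624145 ≈ 0.906.

α ≈ 0.906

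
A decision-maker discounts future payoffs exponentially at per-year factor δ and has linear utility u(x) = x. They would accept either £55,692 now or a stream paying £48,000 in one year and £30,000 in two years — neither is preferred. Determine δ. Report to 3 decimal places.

The stream is worth 48000δ + 30000δ² today, so 48000δ + 30000δ² = 55692.
Rearranged: 30000δ² + 48000δ − 55692 = 0.
By the quadratic formula (taking the positive root), δ = (−48000 + √8987040000.00) / 60000 ≈ 0.780.

δ ≈ 0.780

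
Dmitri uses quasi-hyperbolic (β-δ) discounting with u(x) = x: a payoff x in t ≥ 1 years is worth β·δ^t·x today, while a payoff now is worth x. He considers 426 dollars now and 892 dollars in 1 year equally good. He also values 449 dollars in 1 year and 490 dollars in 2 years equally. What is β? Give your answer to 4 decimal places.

The second indifference involves only future payoffs, so β cancels: β·δ^1·449 = β·δ^2·490, giving δ = 449/490 = 0.91633.
Substituting δ into 426 = β·δ·892: β = 426/(817.363) ≈ 0.5212.

β ≈ 0.5212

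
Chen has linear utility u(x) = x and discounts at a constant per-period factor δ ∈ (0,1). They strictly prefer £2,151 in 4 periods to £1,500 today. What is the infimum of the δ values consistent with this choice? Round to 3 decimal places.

δ > 0.914

The preference means 1500 < δ^4·2151.
Hence δ^4 > 1500/2151 = 0.69735, and x ↦ x^(1/4) is increasing on (0,∞).
δ > 0.69735^(1/4) = 0.914.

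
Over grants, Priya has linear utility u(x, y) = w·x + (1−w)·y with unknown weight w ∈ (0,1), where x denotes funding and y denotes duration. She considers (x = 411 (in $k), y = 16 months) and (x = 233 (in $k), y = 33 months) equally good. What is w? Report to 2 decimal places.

w = 0.09

Equating utilities: w·411 + (1−w)·16 = w·233 + (1−w)·33.
w·(411−233) = (1−w)·(33−16), i.e. w·178 = (1−w)·17.
The marginal rate of substitution is 17/178, so w = 17/(178+17) = 0.09.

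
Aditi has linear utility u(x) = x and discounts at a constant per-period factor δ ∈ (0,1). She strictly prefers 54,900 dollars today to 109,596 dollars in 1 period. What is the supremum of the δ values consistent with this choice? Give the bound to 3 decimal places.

δ < 0.501

Under u(x) = x this choice says 54900 > δ·109596.
Dividing through by 109596 gives δ < 0.50093.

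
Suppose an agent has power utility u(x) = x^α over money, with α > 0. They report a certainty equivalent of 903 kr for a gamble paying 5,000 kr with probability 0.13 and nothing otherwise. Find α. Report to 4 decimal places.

α ≈ 1.1921

The lottery's expected utility is 0.13·u(5000) + 0.87·u(0) = 0.13·5000^α (since u(0) = 0 for α > 0).
Indifference: 903^α = 0.13·5000^α, so (903/5000)^α = 0.13.
Taking logs: α·ln(903/5000) = ln(0.13), so α = -2.0402208 / -1.7114706 ≈ 1.1921.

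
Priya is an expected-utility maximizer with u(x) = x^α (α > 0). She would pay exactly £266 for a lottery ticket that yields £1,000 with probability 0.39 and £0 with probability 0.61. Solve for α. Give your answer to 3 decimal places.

Since u(0) = 0, the lottery's EU is 0.39·1000^α.
Indifference: 266^α = 0.39·1000^α, so (266/1000)^α = 0.39.
Take logs: α = ln 0.39 / ln(266/1000) ≈ 0.71105.

α ≈ 0.711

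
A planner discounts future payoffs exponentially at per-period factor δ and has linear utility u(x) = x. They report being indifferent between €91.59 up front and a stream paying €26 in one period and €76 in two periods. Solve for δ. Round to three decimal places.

δ ≈ 0.940

Equating present values: 91.59 = 26δ + 76δ².
So 76δ² + 26δ − 91.59 = 0.
δ = (−26 + √(26² + 4·76·91.59)) / (2·76) = (−26 + √28519.36) / 152 ≈ 0.940.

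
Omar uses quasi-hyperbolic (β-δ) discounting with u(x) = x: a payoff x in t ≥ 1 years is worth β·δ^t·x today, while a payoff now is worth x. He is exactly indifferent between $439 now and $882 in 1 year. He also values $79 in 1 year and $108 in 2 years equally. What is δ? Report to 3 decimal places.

Both payoffs in the second observation are in the future, so β drops out: δ^1·79 = δ^2·108 ⇒ δ = 79/108 = 0.73148.

δ ≈ 0.731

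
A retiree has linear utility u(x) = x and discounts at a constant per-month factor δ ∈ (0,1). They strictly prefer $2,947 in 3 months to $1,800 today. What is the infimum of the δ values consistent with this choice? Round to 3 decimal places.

δ > 0.848

Under u(x) = x this choice says 1800 < δ^3·2947.
Hence δ^3 > 1800/2947 = 0.61079, and x ↦ x^(1/3) is increasing on (0,∞).
δ > (1800/2947)^(1/3) ≈ 0.848.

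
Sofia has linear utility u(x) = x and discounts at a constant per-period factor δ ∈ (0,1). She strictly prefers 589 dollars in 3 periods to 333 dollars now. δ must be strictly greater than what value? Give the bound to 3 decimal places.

δ > 0.827

The preference means 333 < δ^3·589.
Hence δ^3 > 333/589 = 0.56537, and x ↦ x^(1/3) is increasing on (0,∞).
δ > 0.56537^(1/3) = 0.827.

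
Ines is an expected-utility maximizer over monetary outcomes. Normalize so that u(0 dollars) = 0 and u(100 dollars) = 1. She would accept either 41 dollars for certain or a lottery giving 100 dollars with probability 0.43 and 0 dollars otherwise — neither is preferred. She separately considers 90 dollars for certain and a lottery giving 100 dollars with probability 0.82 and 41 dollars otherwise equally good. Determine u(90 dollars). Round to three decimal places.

First, u(41 dollars) = 0.43·u(100 dollars) + 0.57·u(0 dollars) = 0.43.
Chaining: u(90 dollars) = 0.82·1.00 + 0.18·0.43 = 0.8974.

0.897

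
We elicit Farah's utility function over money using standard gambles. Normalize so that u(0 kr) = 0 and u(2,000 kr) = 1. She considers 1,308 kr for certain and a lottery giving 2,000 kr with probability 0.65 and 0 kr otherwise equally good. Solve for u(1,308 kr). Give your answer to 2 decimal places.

u(1,308 kr) equals the lottery's expected utility: 0.65·1 + 0.35·0 = 0.65.

0.65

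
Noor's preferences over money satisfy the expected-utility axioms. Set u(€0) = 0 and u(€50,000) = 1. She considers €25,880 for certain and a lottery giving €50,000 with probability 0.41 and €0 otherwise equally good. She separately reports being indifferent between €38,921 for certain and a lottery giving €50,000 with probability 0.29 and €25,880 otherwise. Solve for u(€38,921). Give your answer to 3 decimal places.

First, u(€25,880) = 0.41·u(€50,000) + 0.59·u(€0) = 0.41.
Then u(€38,921) = 0.29·u(€50,000) + 0.71·u(€25,880) = 0.29·1.00 + 0.71·0.41 = 0.5811.

0.581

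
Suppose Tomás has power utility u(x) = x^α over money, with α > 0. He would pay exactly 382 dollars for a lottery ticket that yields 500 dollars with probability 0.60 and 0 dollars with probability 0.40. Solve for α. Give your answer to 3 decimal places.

α ≈ 1.898

Since u(0) = 0, the lottery's EU is 0.60·500^α.
Equating: 382^α = 0.60·500^α, i.e. 0.7640^α = 0.60.
α = ln(0.60) / ln(382/500) = -0.510826/-0.269187 ≈ 1.898.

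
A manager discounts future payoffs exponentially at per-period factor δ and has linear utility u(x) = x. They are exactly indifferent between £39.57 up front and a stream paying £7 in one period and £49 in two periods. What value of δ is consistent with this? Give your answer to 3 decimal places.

The stream is worth 7δ + 49δ² today, so 7δ + 49δ² = 39.57.
So 49δ² + 7δ − 39.57 = 0.
By the quadratic formula (taking the positive root), δ = (−7 + √7804.72) / 98 ≈ 0.830.

δ ≈ 0.830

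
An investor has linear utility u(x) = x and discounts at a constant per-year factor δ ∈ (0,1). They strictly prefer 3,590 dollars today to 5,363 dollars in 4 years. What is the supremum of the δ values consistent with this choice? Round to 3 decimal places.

δ < 0.905

Under u(x) = x this choice says 3590 > δ^4·5363.
Dividing by 5363: δ^4 < 0.66940. Both sides are positive, so the 4th root keeps the direction.
δ < (3590/5363)^(1/4) ≈ 0.905.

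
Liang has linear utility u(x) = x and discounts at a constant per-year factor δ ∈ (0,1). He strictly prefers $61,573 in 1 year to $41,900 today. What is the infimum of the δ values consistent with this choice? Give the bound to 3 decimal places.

Under u(x) = x this choice says 41900 < δ·61573.
Dividing through by 61573 gives δ > 0.68049.

δ > 0.680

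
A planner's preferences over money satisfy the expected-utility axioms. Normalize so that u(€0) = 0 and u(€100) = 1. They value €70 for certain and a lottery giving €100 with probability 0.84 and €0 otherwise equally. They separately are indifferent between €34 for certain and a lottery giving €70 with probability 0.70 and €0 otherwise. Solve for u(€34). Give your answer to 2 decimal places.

First, u(€70) = 0.84·u(€100) + 0.16·u(€0) = 0.84.
The second indifference gives u(€34) = 0.70·u(€70) + 0.30·u(€0) = 0.70·0.84 + 0.30·0.00 = 0.5880.

0.59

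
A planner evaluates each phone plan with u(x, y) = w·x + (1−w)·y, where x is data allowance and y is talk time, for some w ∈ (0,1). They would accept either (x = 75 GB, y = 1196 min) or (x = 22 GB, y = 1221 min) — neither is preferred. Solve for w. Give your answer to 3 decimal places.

w = 0.321

Indifference: w·75 + (1−w)·1196 = w·22 + (1−w)·1221.
Collecting terms: w·53 = (1−w)·25.
The marginal rate of substitution is 25/53, so w = 25/(53+25) = 0.321.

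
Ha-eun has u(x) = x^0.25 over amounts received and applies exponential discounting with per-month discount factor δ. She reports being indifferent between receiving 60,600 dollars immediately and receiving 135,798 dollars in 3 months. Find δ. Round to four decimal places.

δ ≈ 0.9350

The payoff in 3 months is discounted by δ^3, so u(60600) = δ^3·u(135798) and δ^3 = u(60600)/u(135798).
Since u(x) = x^0.25, δ^3 = (60600/135798)^0.25 = 0.44625^0.25 = 0.81733.
So δ = 0.81733^(1/3) ≈ 0.9350.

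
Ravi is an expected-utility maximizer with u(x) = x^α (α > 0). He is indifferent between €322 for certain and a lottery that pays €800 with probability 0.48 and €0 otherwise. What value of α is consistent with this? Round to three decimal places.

Since u(0) = 0, the lottery's EU is 0.48·800^α.
Setting u(322) equal to that: 322^α = 0.48·800^α ⇒ (322/800)^α = 0.48.
Take logs: α = ln 0.48 / ln(322/800) ≈ 0.80651.

α ≈ 0.807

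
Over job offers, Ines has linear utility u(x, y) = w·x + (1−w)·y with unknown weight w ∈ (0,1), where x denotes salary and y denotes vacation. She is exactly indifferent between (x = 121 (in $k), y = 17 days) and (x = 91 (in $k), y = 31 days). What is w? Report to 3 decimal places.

Indifference: w·121 + (1−w)·17 = w·91 + (1−w)·31.
Collecting terms: w·30 = (1−w)·14.
Hence w = 14/(30+14) = 14/44 = 0.318.

w = 0.318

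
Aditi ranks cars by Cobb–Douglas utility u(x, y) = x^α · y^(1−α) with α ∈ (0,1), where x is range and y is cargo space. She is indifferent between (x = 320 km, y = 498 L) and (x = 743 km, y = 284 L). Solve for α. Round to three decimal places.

Indifference: 320^α · 498^(1−α) = 743^α · 284^(1−α).
(320/743)^α = (284/498)^(1−α); take logs: α·ln(320/743) = (1−α)·ln(284/498), i.e. α·-0.842375 = (1−α)·-0.561626.
With A = -0.842375 and B = -0.561626: α·A = (1−α)·B, so α = B/(A+B) = -0.561626/-1.404001 ≈ 0.400.

α ≈ 0.400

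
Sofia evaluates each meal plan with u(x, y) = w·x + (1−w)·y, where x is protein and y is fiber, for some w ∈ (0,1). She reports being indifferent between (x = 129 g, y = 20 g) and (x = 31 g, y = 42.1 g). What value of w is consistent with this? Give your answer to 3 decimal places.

Equating utilities: w·129 + (1−w)·20 = w·31 + (1−w)·42.1.
w·(129−31) = (1−w)·(42.1−20), i.e. w·98 = (1−w)·22.1.
Hence w = 22.1/(98+22.1) = 22.1/120.1 = 0.184.

w = 0.184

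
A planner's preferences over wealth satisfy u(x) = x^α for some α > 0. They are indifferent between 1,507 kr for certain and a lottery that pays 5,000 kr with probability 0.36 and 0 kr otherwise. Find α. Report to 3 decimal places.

EU(lottery) = 0.36·5000^α + 0.64·0 = 0.36·5000^α.
Setting u(1507) equal to that: 1507^α = 0.36·5000^α ⇒ (1507/5000)^α = 0.36.
Take logs: α = ln 0.36 / ln(1507/5000) ≈ 0.85186.

α ≈ 0.852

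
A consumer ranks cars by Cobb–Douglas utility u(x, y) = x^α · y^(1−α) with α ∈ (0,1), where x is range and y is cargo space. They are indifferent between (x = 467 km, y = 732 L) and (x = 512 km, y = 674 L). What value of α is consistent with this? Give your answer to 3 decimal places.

α ≈ 0.473

Indifference: 467^α · 732^(1−α) = 512^α · 674^(1−α).
Taking logs: α·ln 467 + (1−α)·ln 732 = α·ln 512 + (1−α)·ln 674, i.e. α·-0.091995 = (1−α)·-0.082550.
Thus α·(-0.174545) = -0.082550, so α = -0.082550/-0.174545 ≈ 0.473.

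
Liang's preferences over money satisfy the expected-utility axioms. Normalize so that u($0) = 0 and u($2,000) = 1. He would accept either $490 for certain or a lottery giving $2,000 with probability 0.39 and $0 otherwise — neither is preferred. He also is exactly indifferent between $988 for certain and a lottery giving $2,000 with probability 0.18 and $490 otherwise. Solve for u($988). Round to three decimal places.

0.500

The first gamble pins u($490): it must equal 0.39·1 + 0.61·0 = 0.39.
Chaining: u($988) = 0.18·1.00 + 0.82·0.39 = 0.4998.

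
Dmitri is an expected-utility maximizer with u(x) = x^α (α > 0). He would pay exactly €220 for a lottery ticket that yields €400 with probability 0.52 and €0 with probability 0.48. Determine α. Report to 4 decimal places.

α ≈ 1.0938

The lottery's expected utility is 0.52·u(400) + 0.48·u(0) = 0.52·400^α (since u(0) = 0 for α > 0).
Indifference: 220^α = 0.52·400^α, so (220/400)^α = 0.52.
α = ln(0.52) / ln(220/400) = -0.6539265/-0.5978370 ≈ 1.0938.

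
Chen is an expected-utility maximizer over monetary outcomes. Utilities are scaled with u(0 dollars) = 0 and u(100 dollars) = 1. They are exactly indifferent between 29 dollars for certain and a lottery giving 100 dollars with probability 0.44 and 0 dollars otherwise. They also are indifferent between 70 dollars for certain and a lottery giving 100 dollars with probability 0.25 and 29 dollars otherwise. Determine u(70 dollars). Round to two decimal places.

0.58

From the first indifference, u(29 dollars) = 0.44·u(100 dollars) + 0.56·u(0 dollars) = 0.44·1 + 0.56·0 = 0.44.
Chaining: u(70 dollars) = 0.25·1.00 + 0.75·0.44 = 0.5800.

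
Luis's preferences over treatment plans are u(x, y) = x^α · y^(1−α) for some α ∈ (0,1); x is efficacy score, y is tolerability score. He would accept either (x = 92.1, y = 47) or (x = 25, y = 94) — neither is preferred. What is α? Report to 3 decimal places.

α ≈ 0.347

Set the two utilities equal: 92.1^α·47^(1−α) = 25^α·94^(1−α).
Rearrange to (92.1/25)^α = (94/47)^(1−α) and take logs: α·1.303999 = (1−α)·0.693147.
So α/(1−α) = (0.693147)/(1.303999) = 0.531555, and α = 0.531555/1.531555 ≈ 0.347.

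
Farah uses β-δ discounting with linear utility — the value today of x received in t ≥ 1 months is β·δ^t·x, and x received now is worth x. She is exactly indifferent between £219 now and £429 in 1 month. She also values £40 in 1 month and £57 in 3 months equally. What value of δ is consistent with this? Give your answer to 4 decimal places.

δ ≈ 0.8377

From the later pair, β·δ^1·40 = β·δ^3·57; dividing through, δ^2 = 40/57 = 0.70175, so δ = 0.83771.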